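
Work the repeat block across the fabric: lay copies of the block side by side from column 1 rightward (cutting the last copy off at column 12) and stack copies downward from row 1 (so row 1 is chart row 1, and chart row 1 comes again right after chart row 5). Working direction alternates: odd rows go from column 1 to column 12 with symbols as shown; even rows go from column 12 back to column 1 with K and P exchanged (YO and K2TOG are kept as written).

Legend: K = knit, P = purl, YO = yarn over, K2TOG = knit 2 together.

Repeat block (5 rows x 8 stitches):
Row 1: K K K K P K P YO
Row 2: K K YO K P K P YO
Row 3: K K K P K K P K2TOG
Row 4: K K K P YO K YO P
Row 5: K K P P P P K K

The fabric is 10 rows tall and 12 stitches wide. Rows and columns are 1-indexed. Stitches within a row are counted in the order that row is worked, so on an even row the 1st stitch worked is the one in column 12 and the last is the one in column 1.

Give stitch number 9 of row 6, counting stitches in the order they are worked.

== STITCH ==
P

Derivation:
For row 6: chart row = ((6-1) mod 5) + 1 = 1; this is a WS (even) row.
Chart row 1 tiled across columns 1-12: K K K K P K P YO K K K K
Wrong side: read the tiled row from column 12 down to 1 and exchange K with P (leave YO, K2TOG).
Row 6 as worked: P P P P YO K P K P P P P
Stitch 9 in working order -> P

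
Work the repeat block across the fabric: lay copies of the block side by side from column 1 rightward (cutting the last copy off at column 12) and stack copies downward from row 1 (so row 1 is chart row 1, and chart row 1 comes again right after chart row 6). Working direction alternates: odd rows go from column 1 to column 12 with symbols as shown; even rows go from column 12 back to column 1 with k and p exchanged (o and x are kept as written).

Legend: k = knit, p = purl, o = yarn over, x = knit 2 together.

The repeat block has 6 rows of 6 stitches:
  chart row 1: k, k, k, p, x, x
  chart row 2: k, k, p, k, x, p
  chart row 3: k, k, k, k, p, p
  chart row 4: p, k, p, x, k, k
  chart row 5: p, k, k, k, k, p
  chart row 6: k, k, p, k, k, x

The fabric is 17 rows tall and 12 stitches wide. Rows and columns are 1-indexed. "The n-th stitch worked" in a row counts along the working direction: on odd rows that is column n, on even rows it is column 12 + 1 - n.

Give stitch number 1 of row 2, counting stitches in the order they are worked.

Stitch:
k

Derivation:
Row 2: (2-1) mod 6 = 1, so use chart row 2. Even row -> WS.
Chart row 2 tiled across columns 1-12: k k p k x p k k p k x p
WS: work from column 12 back to column 1 (reverse the tiled row), swapping k<->p (o and x unchanged).
Row 2 as worked: k x p k p p k x p k p p
Stitch 1 in working order -> k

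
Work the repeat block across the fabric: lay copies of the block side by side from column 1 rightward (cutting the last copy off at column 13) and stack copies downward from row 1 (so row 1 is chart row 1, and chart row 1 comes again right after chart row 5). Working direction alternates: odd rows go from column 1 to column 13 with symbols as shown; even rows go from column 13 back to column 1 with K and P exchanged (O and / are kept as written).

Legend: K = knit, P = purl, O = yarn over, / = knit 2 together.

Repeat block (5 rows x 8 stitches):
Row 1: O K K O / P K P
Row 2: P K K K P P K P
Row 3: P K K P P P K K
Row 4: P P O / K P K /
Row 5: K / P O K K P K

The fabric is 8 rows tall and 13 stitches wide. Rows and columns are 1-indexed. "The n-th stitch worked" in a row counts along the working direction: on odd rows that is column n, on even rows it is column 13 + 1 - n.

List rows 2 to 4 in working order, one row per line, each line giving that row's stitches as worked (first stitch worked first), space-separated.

Result:
K P P P K K P K K P P P K
P K K P P P K K P K K P P
P / O K K / P K P / O K K

Derivation:
Row 2: chart row 2, WS - tiled (columns 1-13): P K K K P P K P P K K K P; work from column 13 back to 1 with K<->P swapped.
Row 3: chart row 3, RS - tile across columns 1-13 and work as-is.
Row 4: chart row 4, WS - tiled (columns 1-13): P P O / K P K / P P O / K; work from column 13 back to 1 with K<->P swapped.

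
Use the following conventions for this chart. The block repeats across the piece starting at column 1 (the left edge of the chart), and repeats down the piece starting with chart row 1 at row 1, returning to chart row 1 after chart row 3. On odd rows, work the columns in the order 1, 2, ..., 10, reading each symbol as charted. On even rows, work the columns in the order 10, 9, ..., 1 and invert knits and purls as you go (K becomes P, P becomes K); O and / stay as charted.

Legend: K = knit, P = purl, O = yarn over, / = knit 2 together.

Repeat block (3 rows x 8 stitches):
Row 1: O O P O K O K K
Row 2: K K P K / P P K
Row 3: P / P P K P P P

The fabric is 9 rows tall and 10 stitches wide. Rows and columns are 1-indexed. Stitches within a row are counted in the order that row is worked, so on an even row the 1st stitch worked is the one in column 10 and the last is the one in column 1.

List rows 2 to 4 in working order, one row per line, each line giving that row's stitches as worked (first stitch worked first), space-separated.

Rows as worked:
P P P K K / P K P P
P / P P K P P P P /
O O P P O P O K O O

Derivation:
Row 2: chart row 2, WS - tiled (columns 1-10): K K P K / P P K K K; work from column 10 back to 1 with K<->P swapped.
Row 3: chart row 3, RS - tile across columns 1-10 and work as-is.
Row 4: chart row 1, WS - tiled (columns 1-10): O O P O K O K K O O; work from column 10 back to 1 with K<->P swapped.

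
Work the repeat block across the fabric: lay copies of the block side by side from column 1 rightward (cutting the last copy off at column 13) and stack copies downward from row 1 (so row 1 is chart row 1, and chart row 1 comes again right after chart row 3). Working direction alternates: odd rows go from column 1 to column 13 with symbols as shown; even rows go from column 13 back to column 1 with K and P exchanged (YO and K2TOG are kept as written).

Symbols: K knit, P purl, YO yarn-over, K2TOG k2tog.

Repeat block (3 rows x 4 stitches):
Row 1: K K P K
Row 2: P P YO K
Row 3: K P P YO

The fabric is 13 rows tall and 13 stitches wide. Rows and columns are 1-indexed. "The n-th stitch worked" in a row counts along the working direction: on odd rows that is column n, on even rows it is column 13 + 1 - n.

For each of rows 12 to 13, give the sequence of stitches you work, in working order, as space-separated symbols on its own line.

== ROWS AS WORKED ==
P YO K K P YO K K P YO K K P
K K P K K K P K K K P K K

Derivation:
Row 12: chart row 3, WS - tiled (columns 1-13): K P P YO K P P YO K P P YO K; work from column 13 back to 1 with K<->P swapped.
Row 13: chart row 1, RS - tile across columns 1-13 and work as-is.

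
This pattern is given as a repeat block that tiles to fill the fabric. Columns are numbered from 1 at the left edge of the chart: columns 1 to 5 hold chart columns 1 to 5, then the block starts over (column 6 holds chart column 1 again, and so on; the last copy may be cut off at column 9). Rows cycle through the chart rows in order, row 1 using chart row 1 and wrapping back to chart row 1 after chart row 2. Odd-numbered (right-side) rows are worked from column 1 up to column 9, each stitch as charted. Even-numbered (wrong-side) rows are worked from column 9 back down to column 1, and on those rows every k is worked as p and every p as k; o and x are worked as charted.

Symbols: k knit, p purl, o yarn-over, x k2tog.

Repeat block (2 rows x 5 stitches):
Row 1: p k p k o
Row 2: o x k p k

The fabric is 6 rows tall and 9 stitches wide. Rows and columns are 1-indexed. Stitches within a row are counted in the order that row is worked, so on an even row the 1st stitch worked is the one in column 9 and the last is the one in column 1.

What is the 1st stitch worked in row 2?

Row 2 uses chart row ((2-1) mod 2)+1 = 2. Row 2 is even, so WS.
Chart row 2 tiled across columns 1-9: o x k p k o x k p
WS: work from column 9 back to column 1 (reverse the tiled row), swapping k<->p (o and x unchanged).
Row 2 as worked: k p x o p k p x o
Stitch 1 in working order -> k

Result:
k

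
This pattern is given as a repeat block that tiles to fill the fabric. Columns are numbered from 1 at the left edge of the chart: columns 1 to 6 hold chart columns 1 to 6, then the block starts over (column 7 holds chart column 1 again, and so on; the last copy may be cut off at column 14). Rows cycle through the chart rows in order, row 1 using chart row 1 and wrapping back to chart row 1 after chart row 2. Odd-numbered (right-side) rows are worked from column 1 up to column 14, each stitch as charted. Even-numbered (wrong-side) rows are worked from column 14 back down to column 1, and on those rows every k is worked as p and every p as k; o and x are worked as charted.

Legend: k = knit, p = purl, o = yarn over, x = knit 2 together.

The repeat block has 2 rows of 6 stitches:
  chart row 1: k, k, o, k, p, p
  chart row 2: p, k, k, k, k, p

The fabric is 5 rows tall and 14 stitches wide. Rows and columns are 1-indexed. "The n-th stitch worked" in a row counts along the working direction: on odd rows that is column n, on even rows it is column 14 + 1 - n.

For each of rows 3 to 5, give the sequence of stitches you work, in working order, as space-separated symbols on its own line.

Rows as worked:
k k o k p p k k o k p p k k
p k k p p p p k k p p p p k
k k o k p p k k o k p p k k

Derivation:
Row 3: chart row 1, RS - tile across columns 1-14 and work as-is.
Row 4: chart row 2, WS - tiled (columns 1-14): p k k k k p p k k k k p p k; work from column 14 back to 1 with k<->p swapped.
Row 5: chart row 1, RS - tile across columns 1-14 and work as-is.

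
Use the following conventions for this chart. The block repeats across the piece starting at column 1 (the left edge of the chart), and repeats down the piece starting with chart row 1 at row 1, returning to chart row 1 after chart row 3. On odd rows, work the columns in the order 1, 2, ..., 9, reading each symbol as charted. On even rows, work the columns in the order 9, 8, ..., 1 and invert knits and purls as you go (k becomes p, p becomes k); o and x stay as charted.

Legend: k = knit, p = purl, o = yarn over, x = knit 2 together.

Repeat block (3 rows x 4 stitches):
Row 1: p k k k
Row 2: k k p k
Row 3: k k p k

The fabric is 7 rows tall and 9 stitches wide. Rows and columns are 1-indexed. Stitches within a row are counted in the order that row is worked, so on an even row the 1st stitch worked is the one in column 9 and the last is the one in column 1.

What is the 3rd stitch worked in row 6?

== STITCH ==
k

Derivation:
Row 6: (6-1) mod 3 = 2, so use chart row 3. Even row -> WS.
Chart row 3 tiled across columns 1-9: k k p k k k p k k
WS: work from column 9 back to column 1 (reverse the tiled row), swapping k<->p (o and x unchanged).
Row 6 as worked: p p k p p p k p p
Counting 3 along the worked row gives k.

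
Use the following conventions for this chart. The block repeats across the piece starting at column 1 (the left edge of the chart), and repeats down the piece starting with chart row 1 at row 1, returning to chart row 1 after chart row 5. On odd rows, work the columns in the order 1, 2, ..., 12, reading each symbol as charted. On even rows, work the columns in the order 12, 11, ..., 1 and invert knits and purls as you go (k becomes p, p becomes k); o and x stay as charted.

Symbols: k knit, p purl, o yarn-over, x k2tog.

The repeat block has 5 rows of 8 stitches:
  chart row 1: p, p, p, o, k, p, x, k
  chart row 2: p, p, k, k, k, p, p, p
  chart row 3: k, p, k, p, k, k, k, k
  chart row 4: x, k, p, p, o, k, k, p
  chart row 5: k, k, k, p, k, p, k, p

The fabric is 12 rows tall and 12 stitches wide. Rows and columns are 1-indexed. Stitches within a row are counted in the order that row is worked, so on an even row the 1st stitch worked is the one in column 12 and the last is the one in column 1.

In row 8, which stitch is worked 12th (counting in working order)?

Row 8 uses chart row ((8-1) mod 5)+1 = 3. Row 8 is even, so WS.
Chart row 3 tiled across columns 1-12: k p k p k k k k k p k p
WS row: flip the tiled sequence (start at column 12) and apply k<->p; o and x stay.
Row 8 as worked: k p k p p p p p k p k p
The 12th stitch worked is p.

Result:
p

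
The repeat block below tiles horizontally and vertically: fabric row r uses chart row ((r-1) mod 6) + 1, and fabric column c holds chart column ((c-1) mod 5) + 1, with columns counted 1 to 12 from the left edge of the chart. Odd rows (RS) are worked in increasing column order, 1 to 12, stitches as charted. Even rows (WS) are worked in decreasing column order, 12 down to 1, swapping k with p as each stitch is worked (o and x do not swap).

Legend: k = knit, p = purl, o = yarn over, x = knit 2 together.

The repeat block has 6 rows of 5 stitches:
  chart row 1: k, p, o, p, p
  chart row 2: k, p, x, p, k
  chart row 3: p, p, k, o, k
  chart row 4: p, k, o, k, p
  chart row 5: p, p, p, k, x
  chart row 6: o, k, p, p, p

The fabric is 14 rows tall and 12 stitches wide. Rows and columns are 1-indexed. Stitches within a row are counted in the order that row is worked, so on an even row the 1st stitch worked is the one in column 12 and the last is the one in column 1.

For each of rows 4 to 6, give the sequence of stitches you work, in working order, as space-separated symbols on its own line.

Result:
p k k p o p k k p o p k
p p p k x p p p k x p p
p o k k k p o k k k p o

Derivation:
Row 4: chart row 4, WS - tiled (columns 1-12): p k o k p p k o k p p k; work from column 12 back to 1 with k<->p swapped.
Row 5: chart row 5, RS - tile across columns 1-12 and work as-is.
Row 6: chart row 6, WS - tiled (columns 1-12): o k p p p o k p p p o k; work from column 12 back to 1 with k<->p swapped.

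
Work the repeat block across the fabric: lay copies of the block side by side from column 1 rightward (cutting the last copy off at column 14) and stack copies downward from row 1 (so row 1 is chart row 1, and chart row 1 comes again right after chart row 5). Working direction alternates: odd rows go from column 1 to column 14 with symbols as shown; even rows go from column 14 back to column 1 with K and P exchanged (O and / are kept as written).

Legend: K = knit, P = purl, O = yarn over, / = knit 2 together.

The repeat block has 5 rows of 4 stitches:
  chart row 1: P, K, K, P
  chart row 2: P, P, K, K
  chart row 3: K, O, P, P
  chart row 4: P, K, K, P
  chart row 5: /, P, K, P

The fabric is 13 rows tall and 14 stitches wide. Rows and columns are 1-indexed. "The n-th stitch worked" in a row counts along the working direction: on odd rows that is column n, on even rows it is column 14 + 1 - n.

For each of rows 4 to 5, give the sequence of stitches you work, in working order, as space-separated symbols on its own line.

Row 4: chart row 4, WS - tiled (columns 1-14): P K K P P K K P P K K P P K; work from column 14 back to 1 with K<->P swapped.
Row 5: chart row 5, RS - tile across columns 1-14 and work as-is.

== ROWS AS WORKED ==
P K K P P K K P P K K P P K
/ P K P / P K P / P K P / P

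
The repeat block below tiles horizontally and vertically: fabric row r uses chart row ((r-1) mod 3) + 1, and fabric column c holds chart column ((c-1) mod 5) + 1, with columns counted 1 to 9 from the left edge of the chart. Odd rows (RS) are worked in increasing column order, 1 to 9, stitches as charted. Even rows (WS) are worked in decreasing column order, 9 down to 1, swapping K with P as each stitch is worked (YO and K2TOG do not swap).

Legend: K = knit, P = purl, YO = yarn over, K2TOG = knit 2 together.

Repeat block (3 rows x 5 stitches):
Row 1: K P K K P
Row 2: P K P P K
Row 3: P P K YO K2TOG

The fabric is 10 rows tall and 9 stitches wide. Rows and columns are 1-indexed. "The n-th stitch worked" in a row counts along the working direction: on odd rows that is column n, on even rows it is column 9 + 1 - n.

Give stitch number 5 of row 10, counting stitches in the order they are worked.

Stitch:
K

Derivation:
Row 10 uses chart row ((10-1) mod 3)+1 = 1. Row 10 is even, so WS.
Chart row 1 tiled across columns 1-9: K P K K P K P K K
WS row: flip the tiled sequence (start at column 9) and apply K<->P; YO and K2TOG stay.
Row 10 as worked: P P K P K P P K P
The 5th stitch worked is K.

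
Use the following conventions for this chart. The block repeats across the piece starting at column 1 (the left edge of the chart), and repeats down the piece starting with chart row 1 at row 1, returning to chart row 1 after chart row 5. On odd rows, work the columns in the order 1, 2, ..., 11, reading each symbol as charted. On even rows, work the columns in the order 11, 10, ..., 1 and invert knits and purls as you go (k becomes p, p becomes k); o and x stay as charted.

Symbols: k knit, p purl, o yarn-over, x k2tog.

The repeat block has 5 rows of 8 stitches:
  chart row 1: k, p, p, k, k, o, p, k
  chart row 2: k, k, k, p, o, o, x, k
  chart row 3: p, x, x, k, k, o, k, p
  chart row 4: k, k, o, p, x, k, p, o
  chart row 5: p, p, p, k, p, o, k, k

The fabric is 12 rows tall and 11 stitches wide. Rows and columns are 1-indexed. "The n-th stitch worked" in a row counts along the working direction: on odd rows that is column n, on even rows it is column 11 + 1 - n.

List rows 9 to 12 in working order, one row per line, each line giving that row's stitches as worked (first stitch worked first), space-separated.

Row 9: chart row 4, RS - tile across columns 1-11 and work as-is.
Row 10: chart row 5, WS - tiled (columns 1-11): p p p k p o k k p p p; work from column 11 back to 1 with k<->p swapped.
Row 11: chart row 1, RS - tile across columns 1-11 and work as-is.
Row 12: chart row 2, WS - tiled (columns 1-11): k k k p o o x k k k k; work from column 11 back to 1 with k<->p swapped.

== ROWS AS WORKED ==
k k o p x k p o k k o
k k k p p o k p k k k
k p p k k o p k k p p
p p p p x o o k p p p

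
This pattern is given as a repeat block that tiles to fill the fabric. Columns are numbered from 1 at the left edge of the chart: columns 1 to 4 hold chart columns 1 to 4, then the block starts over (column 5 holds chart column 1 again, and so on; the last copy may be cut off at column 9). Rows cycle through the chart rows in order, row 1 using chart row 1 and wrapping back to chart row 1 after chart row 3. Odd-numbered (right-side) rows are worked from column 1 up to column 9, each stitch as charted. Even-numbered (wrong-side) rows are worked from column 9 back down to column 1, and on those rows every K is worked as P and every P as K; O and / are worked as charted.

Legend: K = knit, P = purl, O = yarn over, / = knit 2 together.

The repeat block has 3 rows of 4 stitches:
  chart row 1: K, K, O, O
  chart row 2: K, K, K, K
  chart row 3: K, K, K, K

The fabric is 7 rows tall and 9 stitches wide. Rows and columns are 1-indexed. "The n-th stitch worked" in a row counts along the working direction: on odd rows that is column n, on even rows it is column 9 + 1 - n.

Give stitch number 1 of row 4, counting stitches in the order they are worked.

Result:
P

Derivation:
Row 4: (4-1) mod 3 = 0, so use chart row 1. Even row -> WS.
Chart row 1 tiled across columns 1-9: K K O O K K O O K
WS: work from column 9 back to column 1 (reverse the tiled row), swapping K<->P (O and / unchanged).
Row 4 as worked: P O O P P O O P P
Counting 1 along the worked row gives P.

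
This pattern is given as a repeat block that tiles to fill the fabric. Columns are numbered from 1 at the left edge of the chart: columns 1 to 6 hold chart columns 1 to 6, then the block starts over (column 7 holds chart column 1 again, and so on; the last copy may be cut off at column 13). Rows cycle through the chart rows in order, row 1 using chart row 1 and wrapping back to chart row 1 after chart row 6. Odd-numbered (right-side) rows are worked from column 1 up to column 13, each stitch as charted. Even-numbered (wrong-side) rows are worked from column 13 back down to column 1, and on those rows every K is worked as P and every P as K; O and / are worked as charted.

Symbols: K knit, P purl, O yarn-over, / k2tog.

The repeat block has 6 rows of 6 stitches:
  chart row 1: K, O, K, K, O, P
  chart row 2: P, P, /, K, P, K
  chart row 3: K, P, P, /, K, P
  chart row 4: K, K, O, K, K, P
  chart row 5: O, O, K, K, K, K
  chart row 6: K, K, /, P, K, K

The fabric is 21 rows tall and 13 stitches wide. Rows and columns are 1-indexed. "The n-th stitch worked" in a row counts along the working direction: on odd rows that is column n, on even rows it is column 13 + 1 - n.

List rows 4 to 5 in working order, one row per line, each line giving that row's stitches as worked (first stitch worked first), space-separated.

Row 4: chart row 4, WS - tiled (columns 1-13): K K O K K P K K O K K P K; work from column 13 back to 1 with K<->P swapped.
Row 5: chart row 5, RS - tile across columns 1-13 and work as-is.

== ROWS AS WORKED ==
P K P P O P P K P P O P P
O O K K K K O O K K K K O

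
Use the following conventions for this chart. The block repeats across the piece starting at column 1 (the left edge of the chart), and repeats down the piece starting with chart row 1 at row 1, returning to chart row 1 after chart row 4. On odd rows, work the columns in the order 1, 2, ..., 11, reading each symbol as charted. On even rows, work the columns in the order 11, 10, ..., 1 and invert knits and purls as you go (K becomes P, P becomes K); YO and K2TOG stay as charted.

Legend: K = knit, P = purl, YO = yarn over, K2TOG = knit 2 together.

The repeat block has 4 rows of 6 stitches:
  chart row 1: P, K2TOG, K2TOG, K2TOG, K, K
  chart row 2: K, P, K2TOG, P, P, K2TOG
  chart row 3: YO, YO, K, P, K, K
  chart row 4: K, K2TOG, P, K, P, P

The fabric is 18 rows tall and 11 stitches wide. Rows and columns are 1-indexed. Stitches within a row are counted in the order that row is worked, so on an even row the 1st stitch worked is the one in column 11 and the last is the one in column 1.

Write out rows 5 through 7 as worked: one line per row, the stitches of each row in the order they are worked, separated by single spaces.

Row 5: chart row 1, RS - tile across columns 1-11 and work as-is.
Row 6: chart row 2, WS - tiled (columns 1-11): K P K2TOG P P K2TOG K P K2TOG P P; work from column 11 back to 1 with K<->P swapped.
Row 7: chart row 3, RS - tile across columns 1-11 and work as-is.

Result:
P K2TOG K2TOG K2TOG K K P K2TOG K2TOG K2TOG K
K K K2TOG K P K2TOG K K K2TOG K P
YO YO K P K K YO YO K P K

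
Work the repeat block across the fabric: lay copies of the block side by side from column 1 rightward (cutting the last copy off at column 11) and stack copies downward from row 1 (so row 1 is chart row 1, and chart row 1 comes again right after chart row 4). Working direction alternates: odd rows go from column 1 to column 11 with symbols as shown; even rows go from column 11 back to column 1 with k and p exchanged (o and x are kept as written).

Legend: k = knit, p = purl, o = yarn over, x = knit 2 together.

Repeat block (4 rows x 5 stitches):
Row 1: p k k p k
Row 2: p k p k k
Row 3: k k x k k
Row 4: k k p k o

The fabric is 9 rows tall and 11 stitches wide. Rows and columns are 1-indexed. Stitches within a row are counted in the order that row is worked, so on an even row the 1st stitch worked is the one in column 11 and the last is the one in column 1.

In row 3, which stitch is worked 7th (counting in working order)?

Stitch:
k

Derivation:
For row 3: chart row = ((3-1) mod 4) + 1 = 3; this is a RS (odd) row.
Chart row 3 tiled across columns 1-11: k k x k k k k x k k k
RS row: no reversal, no swap; stitch n worked = column n.
Stitch 7 in working order -> k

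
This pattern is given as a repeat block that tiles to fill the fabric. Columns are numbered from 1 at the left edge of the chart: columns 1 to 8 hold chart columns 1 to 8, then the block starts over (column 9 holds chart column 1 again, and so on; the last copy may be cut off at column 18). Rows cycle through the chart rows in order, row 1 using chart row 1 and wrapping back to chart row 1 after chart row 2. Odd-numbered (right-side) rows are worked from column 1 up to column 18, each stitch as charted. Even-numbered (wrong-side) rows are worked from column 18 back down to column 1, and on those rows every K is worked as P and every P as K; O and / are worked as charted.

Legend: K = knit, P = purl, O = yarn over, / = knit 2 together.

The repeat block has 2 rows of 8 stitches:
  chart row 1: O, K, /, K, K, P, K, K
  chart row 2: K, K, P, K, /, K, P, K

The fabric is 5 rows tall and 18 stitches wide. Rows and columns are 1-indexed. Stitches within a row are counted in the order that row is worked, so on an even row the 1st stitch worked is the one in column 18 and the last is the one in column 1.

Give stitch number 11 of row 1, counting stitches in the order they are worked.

Stitch:
/

Derivation:
For row 1: chart row = ((1-1) mod 2) + 1 = 1; this is a RS (odd) row.
Chart row 1 tiled across columns 1-18: O K / K K P K K O K / K K P K K O K
RS: work column 1 to column 18, symbols as charted — the tiled row is the row as worked.
Stitch 11 in working order -> /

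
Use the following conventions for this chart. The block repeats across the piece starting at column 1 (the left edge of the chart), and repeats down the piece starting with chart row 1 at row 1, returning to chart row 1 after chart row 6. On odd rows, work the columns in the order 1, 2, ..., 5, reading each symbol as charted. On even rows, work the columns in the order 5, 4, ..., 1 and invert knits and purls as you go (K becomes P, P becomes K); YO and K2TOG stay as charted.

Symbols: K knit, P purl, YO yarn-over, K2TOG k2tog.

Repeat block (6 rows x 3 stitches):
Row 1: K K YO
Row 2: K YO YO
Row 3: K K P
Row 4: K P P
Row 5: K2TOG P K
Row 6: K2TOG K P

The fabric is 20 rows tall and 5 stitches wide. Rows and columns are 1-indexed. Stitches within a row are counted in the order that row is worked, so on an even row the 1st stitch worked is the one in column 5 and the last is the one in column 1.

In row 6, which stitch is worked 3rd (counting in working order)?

== STITCH ==
K

Derivation:
Row 6 uses chart row ((6-1) mod 6)+1 = 6. Row 6 is even, so WS.
Chart row 6 tiled across columns 1-5: K2TOG K P K2TOG K
Wrong side: read the tiled row from column 5 down to 1 and exchange K with P (leave YO, K2TOG).
Row 6 as worked: P K2TOG K P K2TOG
The 3rd stitch worked is K.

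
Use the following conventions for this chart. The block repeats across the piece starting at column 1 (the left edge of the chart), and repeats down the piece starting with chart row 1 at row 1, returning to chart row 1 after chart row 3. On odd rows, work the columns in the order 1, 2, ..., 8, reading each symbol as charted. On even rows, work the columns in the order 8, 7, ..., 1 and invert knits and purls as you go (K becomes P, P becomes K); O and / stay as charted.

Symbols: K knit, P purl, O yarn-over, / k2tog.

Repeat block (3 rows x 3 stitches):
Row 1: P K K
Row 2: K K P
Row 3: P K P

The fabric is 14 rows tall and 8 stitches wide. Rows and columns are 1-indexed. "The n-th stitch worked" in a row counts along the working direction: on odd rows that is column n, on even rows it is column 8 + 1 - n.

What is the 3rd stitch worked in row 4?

For row 4: chart row = ((4-1) mod 3) + 1 = 1; this is a WS (even) row.
Chart row 1 tiled across columns 1-8: P K K P K K P K
Wrong side: read the tiled row from column 8 down to 1 and exchange K with P (leave O, /).
Row 4 as worked: P K P P K P P K
Stitch 3 in working order -> P

Stitch:
P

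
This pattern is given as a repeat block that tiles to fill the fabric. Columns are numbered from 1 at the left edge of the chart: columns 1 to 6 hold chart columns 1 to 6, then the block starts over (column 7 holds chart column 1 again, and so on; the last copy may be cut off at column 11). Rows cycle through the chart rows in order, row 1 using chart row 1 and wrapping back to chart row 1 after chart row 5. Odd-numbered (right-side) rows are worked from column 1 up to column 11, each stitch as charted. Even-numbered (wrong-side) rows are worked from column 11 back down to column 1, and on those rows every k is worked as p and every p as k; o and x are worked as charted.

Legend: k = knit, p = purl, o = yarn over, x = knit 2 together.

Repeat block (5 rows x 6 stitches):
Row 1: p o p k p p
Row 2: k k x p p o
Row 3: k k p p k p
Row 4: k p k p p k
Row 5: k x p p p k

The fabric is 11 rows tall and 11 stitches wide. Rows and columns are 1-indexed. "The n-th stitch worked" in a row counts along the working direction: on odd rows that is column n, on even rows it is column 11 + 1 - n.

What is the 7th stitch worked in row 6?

Row 6 uses chart row ((6-1) mod 5)+1 = 1. Row 6 is even, so WS.
Chart row 1 tiled across columns 1-11: p o p k p p p o p k p
Wrong side: read the tiled row from column 11 down to 1 and exchange k with p (leave o, x).
Row 6 as worked: k p k o k k k p k o k
Stitch 7 in working order -> k

Stitch:
k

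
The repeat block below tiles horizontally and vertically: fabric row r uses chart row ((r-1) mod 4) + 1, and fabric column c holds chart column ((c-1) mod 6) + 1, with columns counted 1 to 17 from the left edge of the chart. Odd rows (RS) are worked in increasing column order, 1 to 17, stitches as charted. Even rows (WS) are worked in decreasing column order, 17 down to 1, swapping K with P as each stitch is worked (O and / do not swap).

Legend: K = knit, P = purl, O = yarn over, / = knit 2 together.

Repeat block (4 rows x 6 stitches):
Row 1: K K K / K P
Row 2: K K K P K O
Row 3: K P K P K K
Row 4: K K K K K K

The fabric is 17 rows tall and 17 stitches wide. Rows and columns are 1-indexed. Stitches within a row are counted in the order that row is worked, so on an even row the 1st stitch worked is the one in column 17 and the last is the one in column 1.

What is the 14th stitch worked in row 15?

For row 15: chart row = ((15-1) mod 4) + 1 = 3; this is a RS (odd) row.
Chart row 3 tiled across columns 1-17: K P K P K K K P K P K K K P K P K
RS: work column 1 to column 17, symbols as charted — the tiled row is the row as worked.
Counting 14 along the worked row gives P.

Result:
P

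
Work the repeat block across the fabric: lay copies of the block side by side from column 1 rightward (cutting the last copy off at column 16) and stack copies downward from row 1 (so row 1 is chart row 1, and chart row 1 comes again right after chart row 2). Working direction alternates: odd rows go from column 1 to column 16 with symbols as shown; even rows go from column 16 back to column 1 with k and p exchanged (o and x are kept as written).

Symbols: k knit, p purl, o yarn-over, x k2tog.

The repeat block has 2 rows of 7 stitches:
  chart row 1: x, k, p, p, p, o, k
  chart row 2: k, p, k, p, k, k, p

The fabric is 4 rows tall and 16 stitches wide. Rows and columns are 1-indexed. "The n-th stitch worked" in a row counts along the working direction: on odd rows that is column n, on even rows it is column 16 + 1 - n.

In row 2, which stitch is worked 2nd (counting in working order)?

For row 2: chart row = ((2-1) mod 2) + 1 = 2; this is a WS (even) row.
Chart row 2 tiled across columns 1-16: k p k p k k p k p k p k k p k p
Wrong side: read the tiled row from column 16 down to 1 and exchange k with p (leave o, x).
Row 2 as worked: k p k p p k p k p k p p k p k p
The 2nd stitch worked is p.

Stitch:
p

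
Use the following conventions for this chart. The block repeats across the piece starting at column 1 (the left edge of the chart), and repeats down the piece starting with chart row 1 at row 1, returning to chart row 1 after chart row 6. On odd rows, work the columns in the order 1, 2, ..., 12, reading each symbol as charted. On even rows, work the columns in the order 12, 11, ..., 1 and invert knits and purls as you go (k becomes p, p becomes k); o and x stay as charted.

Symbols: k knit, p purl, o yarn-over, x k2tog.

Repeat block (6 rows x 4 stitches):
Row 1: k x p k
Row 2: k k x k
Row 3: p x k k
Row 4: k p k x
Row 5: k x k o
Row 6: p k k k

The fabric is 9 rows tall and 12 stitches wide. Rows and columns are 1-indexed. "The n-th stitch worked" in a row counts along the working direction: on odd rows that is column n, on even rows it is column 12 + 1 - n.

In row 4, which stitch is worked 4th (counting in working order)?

For row 4: chart row = ((4-1) mod 6) + 1 = 4; this is a WS (even) row.
Chart row 4 tiled across columns 1-12: k p k x k p k x k p k x
WS: work from column 12 back to column 1 (reverse the tiled row), swapping k<->p (o and x unchanged).
Row 4 as worked: x p k p x p k p x p k p
Counting 4 along the worked row gives p.

== STITCH ==
p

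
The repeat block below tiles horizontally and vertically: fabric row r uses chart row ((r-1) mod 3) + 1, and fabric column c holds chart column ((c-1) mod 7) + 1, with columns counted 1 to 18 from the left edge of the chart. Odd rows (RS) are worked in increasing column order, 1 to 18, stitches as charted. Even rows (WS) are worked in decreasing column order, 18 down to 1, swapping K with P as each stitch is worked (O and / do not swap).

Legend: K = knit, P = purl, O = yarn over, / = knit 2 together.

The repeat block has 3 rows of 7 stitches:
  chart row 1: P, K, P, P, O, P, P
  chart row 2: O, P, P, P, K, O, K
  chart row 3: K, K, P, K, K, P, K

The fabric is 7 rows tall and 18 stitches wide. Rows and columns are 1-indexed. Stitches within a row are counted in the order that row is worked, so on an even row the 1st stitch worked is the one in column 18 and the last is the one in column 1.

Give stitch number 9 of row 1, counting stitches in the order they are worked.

Stitch:
K

Derivation:
Row 1: (1-1) mod 3 = 0, so use chart row 1. Odd row -> RS.
Chart row 1 tiled across columns 1-18: P K P P O P P P K P P O P P P K P P
Right side: take the tiled row as-is (worked left to right from column 1).
The 9th stitch worked is K.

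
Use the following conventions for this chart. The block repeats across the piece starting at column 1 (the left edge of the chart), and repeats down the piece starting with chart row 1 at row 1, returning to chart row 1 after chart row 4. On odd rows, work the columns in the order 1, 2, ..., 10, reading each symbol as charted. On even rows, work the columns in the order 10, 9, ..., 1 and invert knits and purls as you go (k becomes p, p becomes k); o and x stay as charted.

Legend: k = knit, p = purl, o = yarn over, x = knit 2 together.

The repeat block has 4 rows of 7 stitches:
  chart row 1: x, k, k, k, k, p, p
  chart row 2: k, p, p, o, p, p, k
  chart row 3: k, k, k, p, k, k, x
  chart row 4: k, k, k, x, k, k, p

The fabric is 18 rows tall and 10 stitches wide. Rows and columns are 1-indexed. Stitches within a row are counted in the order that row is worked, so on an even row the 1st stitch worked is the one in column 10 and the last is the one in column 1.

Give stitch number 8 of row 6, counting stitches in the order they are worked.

Row 6 uses chart row ((6-1) mod 4)+1 = 2. Row 6 is even, so WS.
Chart row 2 tiled across columns 1-10: k p p o p p k k p p
Wrong side: read the tiled row from column 10 down to 1 and exchange k with p (leave o, x).
Row 6 as worked: k k p p k k o k k p
Stitch 8 in working order -> k

Result:
k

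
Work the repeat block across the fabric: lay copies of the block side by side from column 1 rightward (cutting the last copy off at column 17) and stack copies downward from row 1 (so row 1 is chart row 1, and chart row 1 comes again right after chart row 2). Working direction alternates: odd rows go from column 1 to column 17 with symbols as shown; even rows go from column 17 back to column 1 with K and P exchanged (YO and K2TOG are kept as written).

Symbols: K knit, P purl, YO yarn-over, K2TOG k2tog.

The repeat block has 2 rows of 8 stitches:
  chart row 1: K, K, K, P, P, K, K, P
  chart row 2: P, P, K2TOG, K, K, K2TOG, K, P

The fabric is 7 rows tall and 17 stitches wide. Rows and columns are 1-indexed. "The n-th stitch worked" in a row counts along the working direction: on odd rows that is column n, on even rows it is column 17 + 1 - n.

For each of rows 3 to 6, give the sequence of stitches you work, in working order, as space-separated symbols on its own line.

Rows as worked:
K K K P P K K P K K K P P K K P K
K K P K2TOG P P K2TOG K K K P K2TOG P P K2TOG K K
K K K P P K K P K K K P P K K P K
K K P K2TOG P P K2TOG K K K P K2TOG P P K2TOG K K

Derivation:
Row 3: chart row 1, RS - tile across columns 1-17 and work as-is.
Row 4: chart row 2, WS - tiled (columns 1-17): P P K2TOG K K K2TOG K P P P K2TOG K K K2TOG K P P; work from column 17 back to 1 with K<->P swapped.
Row 5: chart row 1, RS - tile across columns 1-17 and work as-is.
Row 6: chart row 2, WS - tiled (columns 1-17): P P K2TOG K K K2TOG K P P P K2TOG K K K2TOG K P P; work from column 17 back to 1 with K<->P swapped.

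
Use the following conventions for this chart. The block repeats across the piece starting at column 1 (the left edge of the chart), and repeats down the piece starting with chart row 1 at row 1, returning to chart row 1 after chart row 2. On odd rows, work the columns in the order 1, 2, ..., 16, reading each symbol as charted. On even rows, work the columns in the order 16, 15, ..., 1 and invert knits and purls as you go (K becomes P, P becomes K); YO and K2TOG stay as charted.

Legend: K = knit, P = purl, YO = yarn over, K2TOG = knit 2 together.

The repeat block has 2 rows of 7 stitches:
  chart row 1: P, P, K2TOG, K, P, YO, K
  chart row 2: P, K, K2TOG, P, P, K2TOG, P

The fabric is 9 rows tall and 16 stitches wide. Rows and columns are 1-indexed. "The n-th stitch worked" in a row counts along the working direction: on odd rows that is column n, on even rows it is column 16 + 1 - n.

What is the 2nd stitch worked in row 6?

Stitch:
K

Derivation:
For row 6: chart row = ((6-1) mod 2) + 1 = 2; this is a WS (even) row.
Chart row 2 tiled across columns 1-16: P K K2TOG P P K2TOG P P K K2TOG P P K2TOG P P K
WS row: flip the tiled sequence (start at column 16) and apply K<->P; YO and K2TOG stay.
Row 6 as worked: P K K K2TOG K K K2TOG P K K K2TOG K K K2TOG P K
Stitch 2 in working order -> K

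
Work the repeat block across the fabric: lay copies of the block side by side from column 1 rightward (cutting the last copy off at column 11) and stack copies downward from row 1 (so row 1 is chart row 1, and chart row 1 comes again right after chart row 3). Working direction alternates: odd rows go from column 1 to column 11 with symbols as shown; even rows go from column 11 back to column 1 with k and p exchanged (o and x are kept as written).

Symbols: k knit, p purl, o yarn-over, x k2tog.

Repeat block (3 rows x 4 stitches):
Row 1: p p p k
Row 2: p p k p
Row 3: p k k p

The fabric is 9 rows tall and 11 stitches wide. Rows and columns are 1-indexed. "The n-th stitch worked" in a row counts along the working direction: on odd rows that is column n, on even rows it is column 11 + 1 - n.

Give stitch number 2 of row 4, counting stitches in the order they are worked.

== STITCH ==
k

Derivation:
Row 4 uses chart row ((4-1) mod 3)+1 = 1. Row 4 is even, so WS.
Chart row 1 tiled across columns 1-11: p p p k p p p k p p p
Wrong side: read the tiled row from column 11 down to 1 and exchange k with p (leave o, x).
Row 4 as worked: k k k p k k k p k k k
The 2nd stitch worked is k.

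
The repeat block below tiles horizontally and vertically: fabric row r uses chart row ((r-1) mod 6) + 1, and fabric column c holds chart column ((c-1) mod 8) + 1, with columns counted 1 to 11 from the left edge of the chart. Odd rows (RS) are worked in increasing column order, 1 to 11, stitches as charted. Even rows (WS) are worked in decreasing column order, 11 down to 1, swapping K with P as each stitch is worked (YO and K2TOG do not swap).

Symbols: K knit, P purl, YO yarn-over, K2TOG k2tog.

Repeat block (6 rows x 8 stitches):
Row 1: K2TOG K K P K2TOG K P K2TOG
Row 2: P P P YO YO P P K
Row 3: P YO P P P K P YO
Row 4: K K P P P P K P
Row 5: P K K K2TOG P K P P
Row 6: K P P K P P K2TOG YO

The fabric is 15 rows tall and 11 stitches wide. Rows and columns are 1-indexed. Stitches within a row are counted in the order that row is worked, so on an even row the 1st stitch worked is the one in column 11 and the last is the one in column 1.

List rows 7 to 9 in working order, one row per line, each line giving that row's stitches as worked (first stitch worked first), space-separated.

== ROWS AS WORKED ==
K2TOG K K P K2TOG K P K2TOG K2TOG K K
K K K P K K YO YO K K K
P YO P P P K P YO P YO P

Derivation:
Row 7: chart row 1, RS - tile across columns 1-11 and work as-is.
Row 8: chart row 2, WS - tiled (columns 1-11): P P P YO YO P P K P P P; work from column 11 back to 1 with K<->P swapped.
Row 9: chart row 3, RS - tile across columns 1-11 and work as-is.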